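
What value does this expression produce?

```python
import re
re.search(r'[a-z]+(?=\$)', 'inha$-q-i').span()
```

Because the assertion is zero-width, the text it checks is not consumed and won't appear in the result.
Unlike `match`, `search` isn't anchored — it looks for the pattern anywhere in the string.
The match spans [0:4] → 'inha'.

(0, 4)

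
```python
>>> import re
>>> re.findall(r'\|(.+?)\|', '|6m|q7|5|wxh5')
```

Matches: at [0:4] match '|6m|', group 1 = '6m'; at [6:9] match '|5|', group 1 = '5'.
Because there's exactly one group, `findall` drops the full match and keeps group 1 from each hit.

['6m', '5']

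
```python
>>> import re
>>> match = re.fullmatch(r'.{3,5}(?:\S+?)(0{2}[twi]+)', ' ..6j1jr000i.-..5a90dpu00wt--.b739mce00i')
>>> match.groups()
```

Pattern: 3 to 5 of any character; then one or more of a non-whitespace character (lazy) (non-capturing group); then exactly 2 of the literal '0', then one or more of one of [twi] (captured).
`re.fullmatch` requires the pattern to consume the entire string.
The match spans [0:40] → ' ..6j1jr000i.-..5a90dpu00wt--.b739mce00i'.
Captured: group 1 = '00i'.

('00i',)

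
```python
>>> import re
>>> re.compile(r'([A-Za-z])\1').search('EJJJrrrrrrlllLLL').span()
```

(1, 3)

The backreference `\1` re-matches whatever the first group consumed, character for character.
`re.search` scans for the first position where the pattern succeeds.
The match spans [1:3] → 'JJ'.
Captured: group 1 = 'J'.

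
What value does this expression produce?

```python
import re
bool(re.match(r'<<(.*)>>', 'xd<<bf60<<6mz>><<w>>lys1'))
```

`re.match` won't scan ahead — the pattern has to work from the very first character.
Here the string doesn't start with a match, so the call returns None, and `bool(None)` is False.

False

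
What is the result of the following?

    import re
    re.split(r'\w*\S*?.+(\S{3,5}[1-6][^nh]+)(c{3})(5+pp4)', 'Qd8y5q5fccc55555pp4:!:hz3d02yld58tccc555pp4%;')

This matches zero or more of a word character, then zero or more of a non-whitespace character (lazy), then one or more of any character; then 3 to 5 of a non-whitespace character, then a character in [1-6], then one or more of any character except [nh] (captured); then exactly 3 of a literal 'c' (captured); then one or more of the literal '5', then the literal 'pp4' (captured).
Matches to split on: at [0:43] → 'Qd8y5q5fccc55555pp4:!:hz3d02yld58tccc555pp4'.
The group in the pattern means `split` returns the separators' captures alongside the pieces.

['', 'yld58t', 'ccc', '555pp4', '%;']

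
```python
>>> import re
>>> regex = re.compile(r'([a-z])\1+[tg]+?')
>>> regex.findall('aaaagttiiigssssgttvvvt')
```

['a', 'i', 's', 'v']

After group 1 captures some text, `\1` only succeeds where that same text appears again.
Scanning left to right: at [0:5] match 'aaaag', group 1 = 'a'; at [7:11] match 'iiig', group 1 = 'i'; at [11:16] match 'ssssg', group 1 = 's'; at [18:22] match 'vvvt', group 1 = 'v'.
Because there's exactly one group, `findall` drops the full match and keeps group 1 from each hit.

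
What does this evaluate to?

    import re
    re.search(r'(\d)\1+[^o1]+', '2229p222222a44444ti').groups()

('2',)

The match spans [0:19] → '2229p222222a44444ti'.
Captured: group 1 = '2'.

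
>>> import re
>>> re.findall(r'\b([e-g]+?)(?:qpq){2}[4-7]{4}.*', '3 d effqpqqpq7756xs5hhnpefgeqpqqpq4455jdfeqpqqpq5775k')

['eff']

The pattern matches a word boundary (`\b`, zero-width); then one or more of a character in [e-g] (lazy) (captured); then the literal 'qpq' repeated 2 times, then exactly 4 of a character in [4-7], then zero or more of any character.
Scanning left to right: at [4:53] match 'effqpqqpq7756xs5hhnpefgeqpqqpq4455jdfeqpqqpq5775k', group 1 = 'eff'.
With a single group, `findall` returns only what that group captured — 1 item.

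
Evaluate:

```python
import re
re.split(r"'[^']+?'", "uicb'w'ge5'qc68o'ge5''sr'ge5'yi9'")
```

['uicb', 'ge5', "ge5'", 'ge5', '']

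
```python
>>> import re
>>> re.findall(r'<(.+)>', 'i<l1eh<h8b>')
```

['l1eh<h8b']

Scanning left to right: at [1:11] match '<l1eh<h8b>', group 1 = 'l1eh<h8b'.
One capturing group, so `findall` returns just the captured substring from the one match — 1 in all.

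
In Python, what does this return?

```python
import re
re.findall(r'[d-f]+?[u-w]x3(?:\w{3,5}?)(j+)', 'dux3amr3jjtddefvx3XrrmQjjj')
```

['jj', 'jjj']

Lazy quantifiers expand one character at a time until the remainder of the pattern can match.
One capturing group, so `findall` returns just the captured substring from each match — 2 in all.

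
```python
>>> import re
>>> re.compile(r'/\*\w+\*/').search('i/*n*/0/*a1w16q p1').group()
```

'/*n*/'

`search` walks the string left to right and returns the first match it finds.
The match spans [1:6] → '/*n*/'.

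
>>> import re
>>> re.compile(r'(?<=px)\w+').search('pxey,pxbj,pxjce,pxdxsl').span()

The `(?=…)`/`(?<=…)` assertion just peeks at neighbouring text; it doesn't advance the match position.
The match spans [2:4] → 'ey'.

(2, 4)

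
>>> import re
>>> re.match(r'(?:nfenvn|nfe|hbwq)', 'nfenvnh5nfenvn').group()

Alternation tries branches left to right and keeps the first one that lets the overall match succeed at that position.
`re.match` won't scan ahead — the pattern has to work from the very first character.
The match spans [0:6] → 'nfenvn'.

'nfenvn'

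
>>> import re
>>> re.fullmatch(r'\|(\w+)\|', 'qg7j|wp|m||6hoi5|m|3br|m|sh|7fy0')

None

`fullmatch` succeeds only if the pattern covers the string from start to end.
Here the string isn't matched end-to-end, so the call returns None.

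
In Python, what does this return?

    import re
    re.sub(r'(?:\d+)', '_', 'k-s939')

'k-s_'

The pattern matches one or more of a digit (non-capturing group).
Matches: at [3:6] → '939'.
Each match is replaced by '_'.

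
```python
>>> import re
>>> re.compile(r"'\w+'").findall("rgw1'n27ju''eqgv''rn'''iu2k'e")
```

["'n27ju'", "'eqgv'", "'rn'", "'iu2k'"]

Walking the string: at [4:11] → "'n27ju'"; at [11:17] → "'eqgv'"; at [17:21] → "'rn'"; at [22:28] → "'iu2k'".
No capturing groups, so `findall` returns the 4 full match strings.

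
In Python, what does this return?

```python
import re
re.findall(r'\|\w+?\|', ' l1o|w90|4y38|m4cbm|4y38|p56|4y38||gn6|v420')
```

['|w90|', '|m4cbm|', '|p56|', '|gn6|']

With no groups in the pattern, `findall` gives back each whole match — 4 here.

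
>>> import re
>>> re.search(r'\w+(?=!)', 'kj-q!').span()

(3, 4)

The `(?=…)`/`(?<=…)` assertion just peeks at neighbouring text; it doesn't advance the match position.
`re.search` tries every starting position until one works.
The match spans [3:4] → 'q'.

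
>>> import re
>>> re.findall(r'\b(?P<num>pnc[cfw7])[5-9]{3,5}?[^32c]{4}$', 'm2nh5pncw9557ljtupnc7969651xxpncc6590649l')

Pattern: a word boundary (`\b`, zero-width); then the literal 'pnc', then one of [cfw7] (captured as 'num'); then 3 to 5 of a character in [5-9] (lazy), then exactly 4 of any character except [32c]; then anchored at the end.
`findall` collects group 1 from each match (0 total).
Nothing in the string satisfies the pattern, so the list is empty.

[]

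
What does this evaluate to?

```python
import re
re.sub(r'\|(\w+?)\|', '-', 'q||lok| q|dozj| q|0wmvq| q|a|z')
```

'q|- q- q- q-z'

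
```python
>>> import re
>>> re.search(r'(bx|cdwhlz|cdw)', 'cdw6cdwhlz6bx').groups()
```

('cdw',)

`search` walks the string left to right and returns the first match it finds.
The match spans [0:3] → 'cdw'.
Captured: group 1 = 'cdw'.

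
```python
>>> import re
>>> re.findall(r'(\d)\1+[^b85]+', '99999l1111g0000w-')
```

['9']

`\1` is not a pattern — it's the concrete string captured by group 1, re-applied verbatim.
Scanning left to right: at [0:17] match '99999l1111g0000w-', group 1 = '9'.
One capturing group, so `findall` returns just the captured substring from the one match — 1 in all.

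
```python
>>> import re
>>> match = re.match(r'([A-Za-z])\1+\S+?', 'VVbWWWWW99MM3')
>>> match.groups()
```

The match spans [0:3] → 'VVb'.
Captured: group 1 = 'V'.

('V',)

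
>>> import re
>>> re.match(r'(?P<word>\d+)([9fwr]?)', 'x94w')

This matches one or more of a digit (captured as 'word'); then optionally one of [9fwr] (captured).
`match` is anchored at position 0; if the pattern doesn't fit there, it returns None.
Here the string doesn't start with a match, so the call returns None.

None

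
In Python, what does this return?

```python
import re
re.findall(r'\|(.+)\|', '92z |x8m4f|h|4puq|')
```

['x8m4f|h|4puq']

Scanning left to right: at [4:18] match '|x8m4f|h|4puq|', group 1 = 'x8m4f|h|4puq'.
One capturing group, so `findall` returns just the captured substring from the one match — 1 in all.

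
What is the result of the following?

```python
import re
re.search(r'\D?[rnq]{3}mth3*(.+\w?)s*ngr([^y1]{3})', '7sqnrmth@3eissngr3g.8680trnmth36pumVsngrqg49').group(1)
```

'@3eissngr3g.8680trnmth36pumVs'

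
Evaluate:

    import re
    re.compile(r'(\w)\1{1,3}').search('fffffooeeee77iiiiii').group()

'ffff'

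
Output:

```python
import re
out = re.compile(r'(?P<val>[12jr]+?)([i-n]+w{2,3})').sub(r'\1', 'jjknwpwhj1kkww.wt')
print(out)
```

jjknwpwhj1.wt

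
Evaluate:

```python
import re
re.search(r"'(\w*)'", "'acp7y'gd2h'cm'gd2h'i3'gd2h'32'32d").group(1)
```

'acp7y'

The match spans [0:7] → "'acp7y'".
Captured: group 1 = 'acp7y'.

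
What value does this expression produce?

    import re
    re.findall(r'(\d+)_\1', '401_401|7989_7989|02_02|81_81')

A backreference is literal: `\1` must see the identical characters the first group matched.
Scanning left to right: at [0:7] match '401_401', group 1 = '401'; at [8:17] match '7989_7989', group 1 = '7989'; at [18:23] match '02_02', group 1 = '02'; at [24:29] match '81_81', group 1 = '81'.
One capturing group, so `findall` returns just the captured substring from each match — 4 in all.

['401', '7989', '02', '81']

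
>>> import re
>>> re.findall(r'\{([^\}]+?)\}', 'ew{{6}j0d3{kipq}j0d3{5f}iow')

One capturing group, so `findall` returns just the captured substring from each match — 3 in all.

['{6', 'kipq', '5f']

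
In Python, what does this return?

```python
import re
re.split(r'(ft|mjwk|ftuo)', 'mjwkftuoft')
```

['', 'mjwk', '', 'ft', 'uo', 'ft', '']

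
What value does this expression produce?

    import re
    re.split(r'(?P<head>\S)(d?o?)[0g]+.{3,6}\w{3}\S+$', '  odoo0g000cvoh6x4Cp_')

Pattern: a non-whitespace character (captured as 'head'); then optionally the literal 'd', then optionally a literal 'o' (captured); then one or more of one of [0g], then 3 to 6 of any character; then exactly 3 of a word character, then one or more of a non-whitespace character; then anchored at the end.
Because the pattern has a capturing group, `split` also inserts each captured text between the pieces.

['  od', 'o', 'o', '']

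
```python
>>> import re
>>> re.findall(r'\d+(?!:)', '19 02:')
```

['19', '0']

A negative assertion filters positions out without eating any characters.
Matches: at [0:2] → '19'; at [3:4] → '0'.
Since nothing is captured, `findall` lists the 2 matched substrings directly.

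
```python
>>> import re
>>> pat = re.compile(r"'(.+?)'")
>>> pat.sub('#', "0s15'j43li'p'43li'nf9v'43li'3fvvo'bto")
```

Because the quantifier is non-greedy, it stops expanding at the earliest point where the rest of the pattern can succeed.
Every occurrence is swapped for '#'.

"0s15#p#nf9v#3fvvo'bto"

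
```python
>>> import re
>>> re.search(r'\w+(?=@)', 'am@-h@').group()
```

'am'

Because the assertion is zero-width, the text it checks is not consumed and won't appear in the result.
Unlike `match`, `search` isn't anchored — it looks for the pattern anywhere in the string.
The match spans [0:2] → 'am'.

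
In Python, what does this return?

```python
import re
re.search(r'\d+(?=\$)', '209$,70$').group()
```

'209'

Lookahead/lookbehind check context without consuming it, so the matched span excludes the asserted characters.
The match spans [0:3] → '209'.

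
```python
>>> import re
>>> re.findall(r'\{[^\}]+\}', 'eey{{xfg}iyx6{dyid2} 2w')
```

['{{xfg}', '{dyid2}']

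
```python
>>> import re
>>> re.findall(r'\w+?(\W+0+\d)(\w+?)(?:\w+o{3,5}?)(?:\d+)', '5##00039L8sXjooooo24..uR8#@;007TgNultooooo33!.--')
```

[('##0003', '9'), ('#@;007', 'T')]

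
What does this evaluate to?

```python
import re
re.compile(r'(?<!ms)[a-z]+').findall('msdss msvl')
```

Because the assertion is negative and zero-width, positions next to the forbidden text are skipped.
Walking the string: at [0:5] → 'msdss'; at [6:10] → 'msvl'.
No capturing groups, so `findall` returns the 2 full match strings.

['msdss', 'msvl']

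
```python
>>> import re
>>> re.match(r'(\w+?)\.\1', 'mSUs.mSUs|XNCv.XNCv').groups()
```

('mSUs',)

After group 1 captures some text, `\1` only succeeds where that same text appears again.
`match` is anchored at position 0; if the pattern doesn't fit there, it returns None.
The match spans [0:9] → 'mSUs.mSUs'.
Captured: group 1 = 'mSUs'.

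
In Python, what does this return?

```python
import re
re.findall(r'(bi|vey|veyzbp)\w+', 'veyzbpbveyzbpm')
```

Alternation tries branches left to right and keeps the first one that lets the overall match succeed at that position.
Scanning left to right: at [0:14] match 'veyzbpbveyzbpm', group 1 = 'vey'.
One capturing group, so `findall` returns just the captured substring from the one match — 1 in all.

['vey']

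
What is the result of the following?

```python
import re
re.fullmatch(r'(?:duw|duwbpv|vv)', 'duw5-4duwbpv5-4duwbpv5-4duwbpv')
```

`fullmatch` succeeds only if the pattern covers the string from start to end.
Here the pattern can't cover the whole string, so the call returns None.

None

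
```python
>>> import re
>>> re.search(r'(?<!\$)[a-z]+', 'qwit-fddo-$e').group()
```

The negative lookahead/lookbehind blocks any match where the forbidden context is present.
`re.search` scans for the first position where the pattern succeeds.
The match spans [0:4] → 'qwit'.

'qwit'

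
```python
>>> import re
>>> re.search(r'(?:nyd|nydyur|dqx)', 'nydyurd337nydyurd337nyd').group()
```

'nyd'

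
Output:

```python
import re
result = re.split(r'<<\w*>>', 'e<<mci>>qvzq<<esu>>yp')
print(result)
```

Splitting on the pattern gives 3 pieces.

['e', 'qvzq', 'yp']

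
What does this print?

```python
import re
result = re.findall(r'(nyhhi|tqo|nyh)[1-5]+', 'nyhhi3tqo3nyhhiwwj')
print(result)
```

['nyhhi', 'tqo']

Walking the string: at [0:6] match 'nyhhi3', group 1 = 'nyhhi'; at [6:10] match 'tqo3', group 1 = 'tqo'.
`findall` collects group 1 from each match (2 total).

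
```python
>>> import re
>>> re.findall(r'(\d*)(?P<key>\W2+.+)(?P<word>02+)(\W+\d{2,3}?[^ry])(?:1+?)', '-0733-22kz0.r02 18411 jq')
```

[('0733', '-22kz0.r', '02', ' 184')]

A non-greedy quantifier consumes as few characters as it can — just enough that the remainder of the pattern still matches from where it stops; whatever follows it matches normally.
`findall` packs the 4 group values into a tuple for every match.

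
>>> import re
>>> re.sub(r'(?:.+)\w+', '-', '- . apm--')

'---'

`sub` substitutes '-' at each match site.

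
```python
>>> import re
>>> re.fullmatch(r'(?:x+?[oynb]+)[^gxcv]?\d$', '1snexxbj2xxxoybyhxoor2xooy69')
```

None

This matches one or more of a literal 'x' (lazy), then one or more of one of [oynb] (non-capturing group); then optionally any character except [gxcv]; then a digit; then anchored at the end.
`re.fullmatch` is like wrapping the pattern in `^…$` (in single-line mode).
Here the pattern can't cover the whole string, so the call returns None.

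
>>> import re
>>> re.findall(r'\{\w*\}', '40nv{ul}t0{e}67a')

No capturing groups, so `findall` returns the 2 full match strings.

['{ul}', '{e}']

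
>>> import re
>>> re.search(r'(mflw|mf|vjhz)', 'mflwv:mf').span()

(0, 4)

`|` is ordered: at each position the engine commits to the first alternative that works.
`re.search` scans for the first position where the pattern succeeds.
The match spans [0:4] → 'mflw'.
Captured: group 1 = 'mflw'.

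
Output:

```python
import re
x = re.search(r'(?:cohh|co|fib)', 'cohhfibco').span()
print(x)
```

Alternation isn't longest-match — the leftmost alternative that fits at this position is chosen.
The match spans [0:4] → 'cohh'.

(0, 4)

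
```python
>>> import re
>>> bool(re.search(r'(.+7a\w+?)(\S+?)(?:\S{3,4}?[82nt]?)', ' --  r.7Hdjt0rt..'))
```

Pattern: one or more of any character, then the literal '7a', then one or more of a word character (lazy) (captured); then one or more of a non-whitespace character (lazy) (captured); then 3 to 4 of a non-whitespace character (lazy), then optionally one of [82nt] (non-capturing group).
`re.search` tries every starting position until one works.
Here nothing in the string fits, so the call returns None, and `bool(None)` is False.

False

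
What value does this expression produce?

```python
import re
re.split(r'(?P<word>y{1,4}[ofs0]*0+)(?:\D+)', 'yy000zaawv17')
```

['', 'yy000', '17']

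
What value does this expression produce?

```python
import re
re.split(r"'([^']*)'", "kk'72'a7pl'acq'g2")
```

['kk', '72', 'a7pl', 'acq', 'g2']

Matches to split on: at [2:6] → "'72'"; at [10:15] → "'acq'".
`re.split` interleaves the captured-group text with the surrounding fragments.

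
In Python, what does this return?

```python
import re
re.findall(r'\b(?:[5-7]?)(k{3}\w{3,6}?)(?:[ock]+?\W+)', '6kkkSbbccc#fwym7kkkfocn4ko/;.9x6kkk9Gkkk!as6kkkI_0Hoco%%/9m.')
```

['kkkSbb']

The `?` after the quantifier makes it lazy — it takes as little as possible before letting the rest of the pattern try.
`findall` collects group 1 from the one match (1 total).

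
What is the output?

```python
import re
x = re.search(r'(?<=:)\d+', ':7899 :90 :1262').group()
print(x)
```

The lookaround is zero-width — it requires the adjacent text to match without consuming it, so the asserted text isn't part of the match.
`re.search` scans for the first position where the pattern succeeds.
The match spans [1:5] → '7899'.

7899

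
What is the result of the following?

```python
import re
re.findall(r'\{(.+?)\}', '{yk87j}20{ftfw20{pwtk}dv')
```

The `?` after the quantifier makes it lazy — it takes as little as possible before letting the rest of the pattern try.
Walking the string: at [0:7] match '{yk87j}', group 1 = 'yk87j'; at [9:22] match '{ftfw20{pwtk}', group 1 = 'ftfw20{pwtk'.
`findall` collects group 1 from each match (2 total).

['yk87j', 'ftfw20{pwtk']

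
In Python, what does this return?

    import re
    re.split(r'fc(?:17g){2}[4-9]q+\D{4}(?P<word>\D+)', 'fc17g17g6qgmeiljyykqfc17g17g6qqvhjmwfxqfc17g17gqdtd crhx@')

['', 'ljyykqfc', '17g17g6qqvhjmwfxqfc17g17gqdtd crhx@']

Pattern: the literal 'fc', then the literal '17g' repeated 2 times; then a character in [4-9]; then one or more of a literal 'q', then exactly 4 of a non-digit; then one or more of a non-digit (captured as 'word').
Matches to split on: at [0:22] → 'fc17g17g6qgmeiljyykqfc'.
With a capturing group present, the delimiter's captured portion is kept in the result list.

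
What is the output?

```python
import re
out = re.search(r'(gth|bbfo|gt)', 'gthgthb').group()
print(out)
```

gth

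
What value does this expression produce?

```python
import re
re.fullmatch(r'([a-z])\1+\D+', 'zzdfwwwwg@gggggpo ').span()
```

A backreference is literal: `\1` must see the identical characters the first group matched.
`re.fullmatch` requires the pattern to consume the entire string.
The match spans [0:18] → 'zzdfwwwwg@gggggpo '.
Captured: group 1 = 'z'.

(0, 18)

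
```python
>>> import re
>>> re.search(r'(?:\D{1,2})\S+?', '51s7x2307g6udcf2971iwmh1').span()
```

Because the quantifier is non-greedy, it stops expanding at the earliest point where the rest of the pattern can succeed.
The match spans [2:4] → 's7'.

(2, 4)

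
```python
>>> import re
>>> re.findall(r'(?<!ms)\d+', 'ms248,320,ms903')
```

The negative lookaround is zero-width — it rules out positions where the adjacent text would match, without consuming anything.
Scanning left to right: at [3:5] → '48'; at [6:9] → '320'; at [13:15] → '03'.
`findall` yields the raw match text (3 of them) because the pattern has no groups.

['48', '320', '03']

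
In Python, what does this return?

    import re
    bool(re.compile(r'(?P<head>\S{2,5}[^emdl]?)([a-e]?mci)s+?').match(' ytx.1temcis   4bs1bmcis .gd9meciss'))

Pattern: 2 to 5 of a non-whitespace character, then optionally any character except [emdl] (captured as 'head'); then optionally a character in [a-e], then the literal 'mci' (captured); then one or more of a literal 's' (lazy).
`match` is anchored at position 0; if the pattern doesn't fit there, it returns None.
Here the string doesn't start with a match, so the call returns None, and `bool(None)` is False.

False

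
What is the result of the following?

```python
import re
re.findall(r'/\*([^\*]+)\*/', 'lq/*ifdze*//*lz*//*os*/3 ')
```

['ifdze', 'lz', 'os']

`findall` collects group 1 from each match (3 total).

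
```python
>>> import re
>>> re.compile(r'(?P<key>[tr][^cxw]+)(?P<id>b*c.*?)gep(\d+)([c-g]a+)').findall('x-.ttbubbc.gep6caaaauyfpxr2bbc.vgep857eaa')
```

[('ttbubb', 'c.', '6', 'caaaa'), ('r2bb', 'c.v', '857', 'eaa')]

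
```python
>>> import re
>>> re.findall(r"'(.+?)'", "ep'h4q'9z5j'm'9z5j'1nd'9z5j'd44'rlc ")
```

The `?` after the quantifier makes it lazy — it takes as little as possible before letting the rest of the pattern try.
`findall` collects group 1 from each match (4 total).

['h4q', 'm', '1nd', 'd44']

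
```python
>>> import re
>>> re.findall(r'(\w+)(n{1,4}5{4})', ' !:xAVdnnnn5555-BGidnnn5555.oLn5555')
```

[('xAVdnnn', 'n5555'), ('BGidnn', 'n5555'), ('oL', 'n5555')]

2 groups means each result is a tuple of 2 captured strings — 3 here.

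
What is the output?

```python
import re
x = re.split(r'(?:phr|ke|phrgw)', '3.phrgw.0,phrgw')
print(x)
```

['3.', 'gw.0,', 'gw']

Alternation isn't longest-match — the leftmost alternative that fits at this position is chosen.
Matches to split on: at [2:5] → 'phr'; at [10:13] → 'phr'.
Splitting on the pattern gives 3 pieces.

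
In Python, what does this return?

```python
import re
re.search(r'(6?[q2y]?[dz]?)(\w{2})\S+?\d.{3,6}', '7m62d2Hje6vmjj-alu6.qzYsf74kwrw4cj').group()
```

'7m62d2Hje6'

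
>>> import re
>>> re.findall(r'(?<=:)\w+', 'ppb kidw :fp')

['fp']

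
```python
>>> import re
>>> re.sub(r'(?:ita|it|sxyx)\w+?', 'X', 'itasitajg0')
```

The regex engine tests alternatives in the order written; an earlier branch that matches wins even if a later one would match more.
Every occurrence is swapped for 'X'.

'XXg0'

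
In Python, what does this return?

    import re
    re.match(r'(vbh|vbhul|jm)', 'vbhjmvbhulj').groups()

('vbh',)

`re.match` only tries the pattern at the start of the string.
The match spans [0:3] → 'vbh'.
Captured: group 1 = 'vbh'.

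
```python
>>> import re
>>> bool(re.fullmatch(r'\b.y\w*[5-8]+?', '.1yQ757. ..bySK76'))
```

For `fullmatch`, every character of the input must be accounted for by the pattern.
Here the string isn't matched end-to-end, so the call returns None, and `bool(None)` is False.

False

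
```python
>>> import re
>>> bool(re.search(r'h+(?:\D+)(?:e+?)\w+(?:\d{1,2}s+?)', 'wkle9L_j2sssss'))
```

False

Here the pattern never matches, so the call returns None, and `bool(None)` is False.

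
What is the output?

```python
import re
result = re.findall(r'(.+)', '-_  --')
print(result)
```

['-_  --']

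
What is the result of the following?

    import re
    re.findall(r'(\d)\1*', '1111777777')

A backreference is literal: `\1` must see the identical characters the first group matched.
One capturing group, so `findall` returns just the captured substring from each match — 2 in all.

['1', '7']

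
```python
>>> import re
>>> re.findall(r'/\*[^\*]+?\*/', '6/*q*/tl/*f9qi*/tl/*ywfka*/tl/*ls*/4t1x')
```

Walking the string: at [1:6] → '/*q*/'; at [8:16] → '/*f9qi*/'; at [18:27] → '/*ywfka*/'; at [29:35] → '/*ls*/'.
With no groups in the pattern, `findall` gives back each whole match — 4 here.

['/*q*/', '/*f9qi*/', '/*ywfka*/', '/*ls*/']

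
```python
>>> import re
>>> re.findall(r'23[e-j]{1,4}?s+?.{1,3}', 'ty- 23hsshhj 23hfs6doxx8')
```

['23hsshh', '23hfs6do']

The `?` after the quantifier makes it lazy — it takes as little as possible before letting the rest of the pattern try.
With no groups in the pattern, `findall` gives back each whole match — 2 here.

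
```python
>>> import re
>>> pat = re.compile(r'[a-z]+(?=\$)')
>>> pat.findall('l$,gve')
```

['l']

The lookaround is zero-width — it requires the adjacent text to match without consuming it, so the asserted text isn't part of the match.
Matches: at [0:1] → 'l'.
With no groups in the pattern, `findall` gives back each whole match — 1 here.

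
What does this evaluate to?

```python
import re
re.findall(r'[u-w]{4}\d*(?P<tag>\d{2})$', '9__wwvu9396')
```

['96']

`findall` collects group 1 from the one match (1 total).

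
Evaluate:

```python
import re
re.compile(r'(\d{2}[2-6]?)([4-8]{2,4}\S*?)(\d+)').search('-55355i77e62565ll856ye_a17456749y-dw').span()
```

(1, 9)

The pattern matches exactly 2 of a digit, then optionally a character in [2-6] (captured); then 2 to 4 of a character in [4-8], then zero or more of a non-whitespace character (lazy) (captured); then one or more of a digit (captured).
The match spans [1:9] → '55355i77'.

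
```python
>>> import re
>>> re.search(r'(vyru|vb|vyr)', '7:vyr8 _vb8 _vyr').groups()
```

The match spans [2:5] → 'vyr'.
Captured: group 1 = 'vyr'.

('vyr',)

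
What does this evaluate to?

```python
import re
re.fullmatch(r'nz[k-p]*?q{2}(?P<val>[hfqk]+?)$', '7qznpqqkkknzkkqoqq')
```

`re.fullmatch` requires the pattern to consume the entire string.
Here the string isn't matched end-to-end, so the call returns None.

None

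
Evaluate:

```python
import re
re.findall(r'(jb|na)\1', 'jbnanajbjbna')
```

`\1` has to match the exact text group 1 already captured.
Walking the string: at [2:6] match 'nana', group 1 = 'na'; at [6:10] match 'jbjb', group 1 = 'jb'.
`findall` collects group 1 from each match (2 total).

['na', 'jb']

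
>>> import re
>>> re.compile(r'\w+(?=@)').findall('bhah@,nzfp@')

['bhah', 'nzfp']

Lookahead/lookbehind check context without consuming it, so the matched span excludes the asserted characters.
With no groups in the pattern, `findall` gives back each whole match — 2 here.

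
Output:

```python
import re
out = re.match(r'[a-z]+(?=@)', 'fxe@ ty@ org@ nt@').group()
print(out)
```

fxe

Lookahead/lookbehind check context without consuming it, so the matched span excludes the asserted characters.
`re.match` only tries the pattern at the start of the string.
The match spans [0:3] → 'fxe'.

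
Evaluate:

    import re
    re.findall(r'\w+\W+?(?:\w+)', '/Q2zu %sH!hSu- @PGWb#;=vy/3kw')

Pattern: one or more of a word character; then one or more of a non-word character (lazy); then one or more of a word character (non-capturing group).
Scanning left to right: at [1:9] → 'Q2zu %sH'; at [10:20] → 'hSu- @PGWb'; at [23:29] → 'vy/3kw'.
With no groups in the pattern, `findall` gives back each whole match — 3 here.

['Q2zu %sH', 'hSu- @PGWb', 'vy/3kw']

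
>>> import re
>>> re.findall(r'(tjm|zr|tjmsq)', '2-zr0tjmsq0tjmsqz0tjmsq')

Alternation isn't longest-match — the leftmost alternative that fits at this position is chosen.
Matches: at [2:4] match 'zr', group 1 = 'zr'; at [5:8] match 'tjm', group 1 = 'tjm'; at [11:14] match 'tjm', group 1 = 'tjm'; at [18:21] match 'tjm', group 1 = 'tjm'.
`findall` collects group 1 from each match (4 total).

['zr', 'tjm', 'tjm', 'tjm']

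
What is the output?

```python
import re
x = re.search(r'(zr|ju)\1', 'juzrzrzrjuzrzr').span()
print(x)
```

(2, 6)

`\1` is not a pattern — it's the concrete string captured by group 1, re-applied verbatim.
Unlike `match`, `search` isn't anchored — it looks for the pattern anywhere in the string.
The match spans [2:6] → 'zrzr'.
Captured: group 1 = 'zr'.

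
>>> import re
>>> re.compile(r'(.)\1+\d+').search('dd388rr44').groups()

The match spans [0:5] → 'dd388'.
Captured: group 1 = 'd'.

('d',)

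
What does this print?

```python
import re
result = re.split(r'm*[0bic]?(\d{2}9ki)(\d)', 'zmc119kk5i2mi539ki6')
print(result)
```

The pattern matches zero or more of a literal 'm', then optionally one of [0bic]; then exactly 2 of a digit, then the literal '9ki' (captured); then a digit (captured).
Matches to split on: at [11:19] → 'mi539ki6'.
The group in the pattern means `split` returns the separators' captures alongside the pieces.

['zmc119kk5i2', '539ki', '6', '']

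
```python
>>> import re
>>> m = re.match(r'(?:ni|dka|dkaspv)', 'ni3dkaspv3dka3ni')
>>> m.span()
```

`re.match` only tries the pattern at the start of the string.
The match spans [0:2] → 'ni'.

(0, 2)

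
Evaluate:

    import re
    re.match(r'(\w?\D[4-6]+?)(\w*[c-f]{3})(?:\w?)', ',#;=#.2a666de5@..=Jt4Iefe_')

None

This matches optionally a word character, then a non-digit, then one or more of a character in [4-6] (lazy) (captured); then zero or more of a word character, then exactly 3 of a character in [c-f] (captured); then optionally a word character (non-capturing group).
`re.match` won't scan ahead — the pattern has to work from the very first character.
Here the pattern fails at index 0, so the call returns None.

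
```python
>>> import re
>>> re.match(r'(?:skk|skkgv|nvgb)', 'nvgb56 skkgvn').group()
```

'nvgb'

`match` is anchored at position 0; if the pattern doesn't fit there, it returns None.
The match spans [0:4] → 'nvgb'.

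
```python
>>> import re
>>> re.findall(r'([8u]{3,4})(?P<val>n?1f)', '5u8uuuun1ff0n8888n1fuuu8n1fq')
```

[('uuuu', 'n1f'), ('8888', 'n1f'), ('uuu8', 'n1f')]

With 2 capturing groups, `findall` returns a 2-tuple per match.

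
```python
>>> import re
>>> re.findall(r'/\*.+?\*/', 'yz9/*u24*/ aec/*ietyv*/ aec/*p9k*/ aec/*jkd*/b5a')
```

['/*u24*/', '/*ietyv*/', '/*p9k*/', '/*jkd*/']

The `?` after the quantifier makes it lazy — it takes as little as possible before letting the rest of the pattern try.
Walking the string: at [3:10] → '/*u24*/'; at [14:23] → '/*ietyv*/'; at [27:34] → '/*p9k*/'; at [38:45] → '/*jkd*/'.
No capturing groups, so `findall` returns the 4 full match strings.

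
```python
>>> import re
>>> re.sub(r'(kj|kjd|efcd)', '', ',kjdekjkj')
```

The regex engine tests alternatives in the order written; an earlier branch that matches wins even if a later one would match more.
Each match is replaced by ''.

',de'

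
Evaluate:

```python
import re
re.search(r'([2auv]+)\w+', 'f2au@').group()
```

The pattern matches one or more of one of [2auv] (captured); then one or more of a word character.
The match spans [1:4] → '2au'.

'2au'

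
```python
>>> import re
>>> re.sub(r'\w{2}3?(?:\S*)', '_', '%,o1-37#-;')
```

'%,_'

Pattern: exactly 2 of a word character, then optionally the literal '3'; then zero or more of a non-whitespace character (non-capturing group).
Matches: at [2:10] → 'o1-37#-;'.
Every occurrence is swapped for '_'.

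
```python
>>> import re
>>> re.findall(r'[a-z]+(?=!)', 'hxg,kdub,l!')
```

The `(?=…)`/`(?<=…)` assertion just peeks at neighbouring text; it doesn't advance the match position.
`findall` yields the raw match text (1 of them) because the pattern has no groups.

['l']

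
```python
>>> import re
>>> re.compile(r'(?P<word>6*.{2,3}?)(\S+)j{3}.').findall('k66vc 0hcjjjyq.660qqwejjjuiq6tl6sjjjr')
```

[('66vc ', '0hcjjjyq.660qqwejjjuiq6tl6s')]

`findall` packs the 2 group values into a tuple for every match.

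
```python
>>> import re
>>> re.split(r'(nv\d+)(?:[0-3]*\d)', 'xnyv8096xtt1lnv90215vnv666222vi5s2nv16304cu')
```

['xnyv8096xtt1l', 'nv9021', 'v', 'nv66622', 'vi5s2', 'nv1630', 'cu']

This matches the literal 'nv', then one or more of a digit (captured); then zero or more of a character in [0-3], then a digit (non-capturing group).
Because the pattern has a capturing group, `split` also inserts each captured text between the pieces.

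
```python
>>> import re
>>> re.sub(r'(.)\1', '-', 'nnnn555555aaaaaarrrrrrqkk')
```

`\1` is not a pattern — it's the concrete string captured by group 1, re-applied verbatim.
Matches: at [0:2] → 'nn'; at [2:4] → 'nn'; at [4:6] → '55'; at [6:8] → '55'; at [8:10] → '55'; ….
Every occurrence is swapped for '-'.

'-----------q-'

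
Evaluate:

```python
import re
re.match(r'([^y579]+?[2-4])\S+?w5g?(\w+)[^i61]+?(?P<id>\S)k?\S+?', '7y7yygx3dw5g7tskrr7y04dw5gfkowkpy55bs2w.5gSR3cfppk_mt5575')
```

The pattern matches one or more of any character except [y579] (lazy), then a character in [2-4] (captured); then one or more of a non-whitespace character (lazy), then the literal 'w5', then optionally the literal 'g'; then one or more of a word character (captured); then one or more of any character except [i61] (lazy); then a non-whitespace character (captured as 'id'); then optionally a literal 'k', then one or more of a non-whitespace character (lazy).
`re.match` won't scan ahead — the pattern has to work from the very first character.
Here the string doesn't start with a match, so the call returns None.

None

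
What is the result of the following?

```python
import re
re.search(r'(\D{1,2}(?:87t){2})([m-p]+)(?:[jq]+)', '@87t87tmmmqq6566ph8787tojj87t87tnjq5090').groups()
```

('@87t87t', 'mmm')

Pattern: 1 to 2 of a non-digit, then the literal '87t' repeated 2 times (captured); then one or more of a character in [m-p] (captured); then one or more of one of [jq] (non-capturing group).
`search` walks the string left to right and returns the first match it finds.
The match spans [0:12] → '@87t87tmmmqq'.
Captured: group 1 = '@87t87t', group 2 = 'mmm'.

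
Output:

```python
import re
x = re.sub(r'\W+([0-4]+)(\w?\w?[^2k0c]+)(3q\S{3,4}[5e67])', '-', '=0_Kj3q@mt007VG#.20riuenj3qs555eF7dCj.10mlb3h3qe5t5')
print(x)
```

Each match is replaced by '-'.

=0_Kj3q@mt007VG-F7dCj-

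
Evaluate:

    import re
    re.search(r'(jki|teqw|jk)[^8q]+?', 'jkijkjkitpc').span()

Alternation tries branches left to right and keeps the first one that lets the overall match succeed at that position.
`re.search` scans for the first position where the pattern succeeds.
The match spans [0:4] → 'jkij'.
Captured: group 1 = 'jki'.

(0, 4)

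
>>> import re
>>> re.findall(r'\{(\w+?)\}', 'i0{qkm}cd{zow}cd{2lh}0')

['qkm', 'zow', '2lh']

Matches: at [2:7] match '{qkm}', group 1 = 'qkm'; at [9:14] match '{zow}', group 1 = 'zow'; at [16:21] match '{2lh}', group 1 = '2lh'.
`findall` collects group 1 from each match (3 total).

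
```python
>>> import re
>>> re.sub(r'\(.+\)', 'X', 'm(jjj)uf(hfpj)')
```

Matches: at [1:14] → '(jjj)uf(hfpj)'.
Every occurrence is swapped for 'X'.

'mX'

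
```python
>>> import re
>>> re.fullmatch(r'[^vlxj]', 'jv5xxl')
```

None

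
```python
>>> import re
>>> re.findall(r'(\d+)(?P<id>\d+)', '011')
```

Multiple groups make `findall` return tuples — one 2-tuple for the one match.

[('01', '1')]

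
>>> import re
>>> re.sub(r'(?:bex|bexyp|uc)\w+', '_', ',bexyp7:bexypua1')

',_:_'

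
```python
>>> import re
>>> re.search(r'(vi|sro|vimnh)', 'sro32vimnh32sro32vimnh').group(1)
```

'sro'

The match spans [0:3] → 'sro'.
Captured: group 1 = 'sro'.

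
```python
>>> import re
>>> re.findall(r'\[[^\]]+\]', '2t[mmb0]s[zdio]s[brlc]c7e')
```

Walking the string: at [2:8] → '[mmb0]'; at [9:15] → '[zdio]'; at [16:22] → '[brlc]'.
`findall` yields the raw match text (3 of them) because the pattern has no groups.

['[mmb0]', '[zdio]', '[brlc]']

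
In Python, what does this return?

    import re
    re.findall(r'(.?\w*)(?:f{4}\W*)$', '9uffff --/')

The pattern matches optionally any character, then zero or more of a word character (captured); then exactly 4 of the literal 'f', then zero or more of a non-word character (non-capturing group); then anchored at the end.
With a single group, `findall` returns only what that group captured — 1 item.

['9u']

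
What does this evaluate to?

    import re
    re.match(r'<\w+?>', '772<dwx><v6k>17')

None

`match` is anchored at position 0; if the pattern doesn't fit there, it returns None.
Here position 0 doesn't satisfy it, so the call returns None.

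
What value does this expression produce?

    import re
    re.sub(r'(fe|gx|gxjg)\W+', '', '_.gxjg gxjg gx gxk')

Every occurrence is swapped for ''.

'_.gxk'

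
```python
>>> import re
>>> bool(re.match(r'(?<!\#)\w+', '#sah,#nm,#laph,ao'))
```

`(?!…)`/`(?<!…)` only lets a position through if the neighbouring text does NOT match; no characters are consumed.
`re.match` won't scan ahead — the pattern has to work from the very first character.
Here position 0 doesn't satisfy it, so the call returns None, and `bool(None)` is False.

False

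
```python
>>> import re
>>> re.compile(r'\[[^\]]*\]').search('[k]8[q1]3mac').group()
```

The match spans [0:3] → '[k]'.

'[k]'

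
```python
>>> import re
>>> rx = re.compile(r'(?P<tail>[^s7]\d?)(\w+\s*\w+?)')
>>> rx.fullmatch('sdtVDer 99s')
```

None

Pattern: any character except [s7], then optionally a digit (captured as 'tail'); then one or more of a word character, then zero or more of whitespace, then one or more of a word character (lazy) (captured).
`fullmatch` succeeds only if the pattern covers the string from start to end.
Here there's no way to consume every character, so the call returns None.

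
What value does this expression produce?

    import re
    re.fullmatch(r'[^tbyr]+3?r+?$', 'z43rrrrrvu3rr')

This matches one or more of any character except [tbyr], then optionally a literal '3'; then one or more of a literal 'r' (lazy); then anchored at the end.
`re.fullmatch` requires the pattern to consume the entire string.
Here the string isn't matched end-to-end, so the call returns None.

None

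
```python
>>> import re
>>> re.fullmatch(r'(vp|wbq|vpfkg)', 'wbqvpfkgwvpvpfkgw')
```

None

`fullmatch` succeeds only if the pattern covers the string from start to end.
Here the pattern can't cover the whole string, so the call returns None.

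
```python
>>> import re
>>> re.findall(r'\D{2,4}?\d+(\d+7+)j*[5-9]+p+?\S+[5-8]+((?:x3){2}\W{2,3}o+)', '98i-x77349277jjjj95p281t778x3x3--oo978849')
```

[('77', 'x3x3--oo')]

2 groups means the one result is a tuple of 2 captured strings — 1 here.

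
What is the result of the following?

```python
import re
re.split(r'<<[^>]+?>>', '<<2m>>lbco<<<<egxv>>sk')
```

['', 'lbco', 'sk']

Matches to split on: at [0:6] → '<<2m>>'; at [10:20] → '<<<<egxv>>'.
Splitting on the pattern gives 3 pieces.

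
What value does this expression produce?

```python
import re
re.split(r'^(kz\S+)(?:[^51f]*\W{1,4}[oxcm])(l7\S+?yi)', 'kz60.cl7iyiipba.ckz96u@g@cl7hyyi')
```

This matches anchored at the start of the string; then the literal 'kz', then one or more of a non-whitespace character (captured); then zero or more of any character except [51f], then 1 to 4 of a non-word character, then one of [oxcm] (non-capturing group); then the literal 'l7', then one or more of a non-whitespace character (lazy), then the literal 'yi' (captured).
The group in the pattern means `split` returns the separators' captures alongside the pieces.

['', 'kz60.cl7iyiipba.ckz96u@g', 'l7hyyi', '']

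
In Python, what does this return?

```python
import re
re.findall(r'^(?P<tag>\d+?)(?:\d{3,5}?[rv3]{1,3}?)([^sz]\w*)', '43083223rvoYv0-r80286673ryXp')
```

[('4', '223rvoYv0')]

Pattern: anchored at the start of the string; then one or more of a digit (lazy) (captured as 'tag'); then 3 to 5 of a digit (lazy), then 1 to 3 of one of [rv3] (lazy) (non-capturing group); then any character except [sz], then zero or more of a word character (captured).
With the lazy modifier that quantifier settles for the fewest repetitions that let the rest of the pattern succeed (the atoms after it are unaffected and can still be greedy).
Walking the string: at [0:14] match '43083223rvoYv0', groups = ('4', '223rvoYv0').
With 2 capturing groups, `findall` returns a 2-tuple per match.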